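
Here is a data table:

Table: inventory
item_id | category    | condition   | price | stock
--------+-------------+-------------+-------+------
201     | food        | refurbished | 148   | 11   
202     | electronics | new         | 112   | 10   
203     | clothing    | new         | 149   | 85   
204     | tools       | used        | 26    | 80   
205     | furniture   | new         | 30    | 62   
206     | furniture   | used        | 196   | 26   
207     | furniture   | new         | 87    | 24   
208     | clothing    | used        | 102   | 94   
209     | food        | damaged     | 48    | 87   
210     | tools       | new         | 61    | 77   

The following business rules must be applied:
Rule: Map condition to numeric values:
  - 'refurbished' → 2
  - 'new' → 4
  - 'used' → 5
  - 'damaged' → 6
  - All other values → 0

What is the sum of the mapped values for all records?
43

Step 1: Apply mapping to each record
Step 2: Count by status:
  'refurbished': 1 records × 2 = 2
  'new': 5 records × 4 = 20
  'used': 3 records × 5 = 15
  'damaged': 1 records × 6 = 6
Step 3: Sum all mapped values = 43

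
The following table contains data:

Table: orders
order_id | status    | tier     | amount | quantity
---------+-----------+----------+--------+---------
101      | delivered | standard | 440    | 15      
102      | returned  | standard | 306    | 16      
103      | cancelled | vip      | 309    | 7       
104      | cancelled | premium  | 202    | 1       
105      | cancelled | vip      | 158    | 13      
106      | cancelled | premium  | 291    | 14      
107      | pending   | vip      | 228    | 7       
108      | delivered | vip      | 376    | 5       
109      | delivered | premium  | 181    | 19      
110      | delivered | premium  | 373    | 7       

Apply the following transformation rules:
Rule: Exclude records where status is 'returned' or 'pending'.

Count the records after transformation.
8

Step 1: Count records to exclude
  - 1 (returned) + 1 (pending) = 2 records
Step 2: Total records: 10
Step 3: Remaining = 10 - 2 = 8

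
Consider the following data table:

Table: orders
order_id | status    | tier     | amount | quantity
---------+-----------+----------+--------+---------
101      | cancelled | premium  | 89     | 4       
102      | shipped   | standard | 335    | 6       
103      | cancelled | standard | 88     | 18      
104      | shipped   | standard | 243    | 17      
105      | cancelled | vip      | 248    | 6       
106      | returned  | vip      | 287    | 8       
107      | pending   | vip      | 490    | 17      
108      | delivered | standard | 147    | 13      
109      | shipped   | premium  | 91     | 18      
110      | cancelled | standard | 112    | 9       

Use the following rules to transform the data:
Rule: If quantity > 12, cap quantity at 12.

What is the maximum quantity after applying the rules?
12

Step 1: Original maximum quantity = 18
Step 2: Apply cap at 12
Step 3: 5 records had quantity > 12 and were capped
Step 4: Maximum after transformation = 12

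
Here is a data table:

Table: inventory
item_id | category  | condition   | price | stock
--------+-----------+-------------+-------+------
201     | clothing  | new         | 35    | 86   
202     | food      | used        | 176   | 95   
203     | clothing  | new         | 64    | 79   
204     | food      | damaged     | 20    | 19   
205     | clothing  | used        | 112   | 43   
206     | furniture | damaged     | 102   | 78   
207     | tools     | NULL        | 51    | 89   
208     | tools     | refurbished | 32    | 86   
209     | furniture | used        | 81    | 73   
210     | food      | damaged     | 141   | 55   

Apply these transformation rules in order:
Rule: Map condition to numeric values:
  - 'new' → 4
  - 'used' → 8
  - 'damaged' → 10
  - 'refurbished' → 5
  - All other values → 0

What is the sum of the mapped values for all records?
67

Step 1: Apply mapping to each record
Step 2: Count by status:
  'new': 2 records × 4 = 8
  'used': 3 records × 8 = 24
  'damaged': 3 records × 10 = 30
  'refurbished': 1 records × 5 = 5
Step 3: Sum all mapped values = 67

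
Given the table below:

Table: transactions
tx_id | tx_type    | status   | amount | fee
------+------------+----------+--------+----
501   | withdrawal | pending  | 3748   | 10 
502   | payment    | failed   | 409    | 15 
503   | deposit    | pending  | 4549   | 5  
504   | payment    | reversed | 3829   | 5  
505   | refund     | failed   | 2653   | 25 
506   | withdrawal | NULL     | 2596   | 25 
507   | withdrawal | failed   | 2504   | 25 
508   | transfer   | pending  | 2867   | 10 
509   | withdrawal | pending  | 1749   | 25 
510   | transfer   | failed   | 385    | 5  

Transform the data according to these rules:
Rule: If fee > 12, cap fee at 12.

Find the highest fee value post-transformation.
12

Step 1: Original maximum fee = 25
Step 2: Apply cap at 12
Step 3: 5 records had fee > 12 and were capped
Step 4: Maximum after transformation = 12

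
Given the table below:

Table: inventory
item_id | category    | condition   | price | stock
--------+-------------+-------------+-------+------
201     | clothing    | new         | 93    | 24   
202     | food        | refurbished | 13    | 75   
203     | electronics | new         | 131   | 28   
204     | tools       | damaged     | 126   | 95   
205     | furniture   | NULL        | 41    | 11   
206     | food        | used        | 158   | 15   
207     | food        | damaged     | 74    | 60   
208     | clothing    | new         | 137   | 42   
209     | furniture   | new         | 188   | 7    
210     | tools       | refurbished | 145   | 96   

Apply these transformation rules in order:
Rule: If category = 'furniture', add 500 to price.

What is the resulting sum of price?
2106

Step 1: Count records where category = 'furniture': 2
Step 2: Total bonus added: 2 × 500 = 1000
Step 3: Original sum of price: 1106
Step 4: Final sum = 1106 + 1000 = 2106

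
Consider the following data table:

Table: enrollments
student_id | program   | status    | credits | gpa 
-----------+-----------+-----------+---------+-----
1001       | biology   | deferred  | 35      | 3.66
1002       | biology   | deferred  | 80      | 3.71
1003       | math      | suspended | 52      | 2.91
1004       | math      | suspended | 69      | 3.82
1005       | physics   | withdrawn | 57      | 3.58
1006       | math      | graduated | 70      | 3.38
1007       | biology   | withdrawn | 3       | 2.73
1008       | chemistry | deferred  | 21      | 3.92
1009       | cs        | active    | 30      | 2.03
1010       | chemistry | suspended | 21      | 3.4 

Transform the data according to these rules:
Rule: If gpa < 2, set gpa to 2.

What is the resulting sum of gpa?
33.14

Step 1: 0 records have gpa < 2
Step 2: These records originally summed to 0
Step 3: After setting to minimum: 0 × 2 = 0
Step 4: Unaffected records sum: 33.14
Step 5: Final sum = 0 + 33.14 = 33.14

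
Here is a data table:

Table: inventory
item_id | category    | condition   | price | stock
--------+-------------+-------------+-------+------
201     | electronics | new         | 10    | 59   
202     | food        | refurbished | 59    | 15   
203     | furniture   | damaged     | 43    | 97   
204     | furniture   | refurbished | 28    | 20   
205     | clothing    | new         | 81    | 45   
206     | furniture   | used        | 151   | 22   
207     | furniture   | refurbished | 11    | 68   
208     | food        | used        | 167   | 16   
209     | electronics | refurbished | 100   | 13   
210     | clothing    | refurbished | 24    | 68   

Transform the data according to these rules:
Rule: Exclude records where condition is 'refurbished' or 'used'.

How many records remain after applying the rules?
3

Step 1: Count records to exclude
  - 5 (refurbished) + 2 (used) = 7 records
Step 2: Total records: 10
Step 3: Remaining = 10 - 7 = 3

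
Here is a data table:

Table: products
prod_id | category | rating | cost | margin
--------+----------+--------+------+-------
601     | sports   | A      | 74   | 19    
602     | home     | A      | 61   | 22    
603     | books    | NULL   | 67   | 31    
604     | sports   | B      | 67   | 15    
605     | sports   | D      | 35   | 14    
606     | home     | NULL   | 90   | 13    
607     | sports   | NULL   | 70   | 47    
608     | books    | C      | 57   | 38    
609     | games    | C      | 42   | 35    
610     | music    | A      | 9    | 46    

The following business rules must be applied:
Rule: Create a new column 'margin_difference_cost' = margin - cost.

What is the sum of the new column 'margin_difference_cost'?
-292

Step 1: For each record, compute margin - cost
Example calculations:
  19 - 74 = -55
  22 - 61 = -39
  31 - 67 = -36
  ...
Step 2: Sum all derived values
Step 3: Total = -292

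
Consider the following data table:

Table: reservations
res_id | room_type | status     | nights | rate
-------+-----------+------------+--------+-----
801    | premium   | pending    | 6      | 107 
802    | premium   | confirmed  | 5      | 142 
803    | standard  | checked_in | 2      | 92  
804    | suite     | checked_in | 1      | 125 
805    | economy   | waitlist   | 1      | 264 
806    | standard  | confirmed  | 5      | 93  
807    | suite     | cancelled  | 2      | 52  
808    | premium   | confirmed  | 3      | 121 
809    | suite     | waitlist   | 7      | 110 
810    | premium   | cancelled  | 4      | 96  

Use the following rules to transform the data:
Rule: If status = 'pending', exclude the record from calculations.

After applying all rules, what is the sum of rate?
1095

Step 1: Identify records where status = 'pending'
Step 2: The excluded records sum to 107
Step 3: Original total rate = 1202
Step 4: Remaining total = 1202 - 107 = 1095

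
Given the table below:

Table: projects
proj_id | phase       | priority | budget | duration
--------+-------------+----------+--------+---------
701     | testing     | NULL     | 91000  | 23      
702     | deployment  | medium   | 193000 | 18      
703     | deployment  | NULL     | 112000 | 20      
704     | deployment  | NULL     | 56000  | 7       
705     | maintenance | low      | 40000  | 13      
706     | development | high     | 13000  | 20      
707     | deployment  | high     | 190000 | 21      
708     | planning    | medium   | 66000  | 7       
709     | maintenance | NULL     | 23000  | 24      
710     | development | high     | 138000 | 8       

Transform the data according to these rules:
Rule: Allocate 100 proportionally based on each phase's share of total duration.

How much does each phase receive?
deployment: 40.99, development: 17.39, maintenance: 22.98, planning: 4.35, testing: 14.29

Step 1: Calculate total duration = 161
Step 2: Calculate each phase's proportion:
  deployment: 66/161 = 40.99% → 40.99
  development: 28/161 = 17.39% → 17.39
  maintenance: 37/161 = 22.98% → 22.98
  planning: 7/161 = 4.35% → 4.35
  testing: 23/161 = 14.29% → 14.29
Step 3: Verify: sum of allocations ≈ 100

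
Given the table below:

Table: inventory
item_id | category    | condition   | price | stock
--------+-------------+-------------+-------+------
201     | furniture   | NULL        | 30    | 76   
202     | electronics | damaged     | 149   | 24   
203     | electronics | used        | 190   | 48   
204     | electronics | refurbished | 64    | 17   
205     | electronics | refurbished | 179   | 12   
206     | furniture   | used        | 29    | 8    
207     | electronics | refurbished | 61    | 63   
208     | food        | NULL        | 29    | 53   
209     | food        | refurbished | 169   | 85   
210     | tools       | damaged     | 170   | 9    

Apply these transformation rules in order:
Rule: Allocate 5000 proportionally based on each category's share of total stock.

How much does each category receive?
electronics: 2075.95, food: 1746.84, furniture: 1063.29, tools: 113.92

Step 1: Calculate total stock = 395
Step 2: Calculate each category's proportion:
  electronics: 164/395 = 41.52% → 2075.95
  food: 138/395 = 34.94% → 1746.84
  furniture: 84/395 = 21.27% → 1063.29
  tools: 9/395 = 2.28% → 113.92
Step 3: Verify: sum of allocations ≈ 5000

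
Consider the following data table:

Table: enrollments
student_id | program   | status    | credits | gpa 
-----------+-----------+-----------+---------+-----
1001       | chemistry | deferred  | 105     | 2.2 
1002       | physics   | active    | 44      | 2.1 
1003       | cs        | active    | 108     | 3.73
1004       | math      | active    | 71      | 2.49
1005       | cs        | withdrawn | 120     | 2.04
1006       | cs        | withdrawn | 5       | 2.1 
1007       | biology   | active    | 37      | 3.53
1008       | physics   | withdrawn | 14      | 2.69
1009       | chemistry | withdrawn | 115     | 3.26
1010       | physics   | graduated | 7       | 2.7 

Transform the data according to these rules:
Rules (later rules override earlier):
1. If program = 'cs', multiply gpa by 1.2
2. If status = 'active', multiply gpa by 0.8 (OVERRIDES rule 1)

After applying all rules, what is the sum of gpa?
25.3

Step 1: Rule 2 takes priority for records with status = 'active'
  - 4 records: 11.85 × 0.8 = 9.48
Step 2: Rule 1 applies to remaining records with program = 'cs'
  - 2 records: 4.14 × 1.2 = 4.97
Step 3: Other records unchanged: 10.85
Step 4: Final sum = 9.48 + 4.97 + 10.85 = 25.3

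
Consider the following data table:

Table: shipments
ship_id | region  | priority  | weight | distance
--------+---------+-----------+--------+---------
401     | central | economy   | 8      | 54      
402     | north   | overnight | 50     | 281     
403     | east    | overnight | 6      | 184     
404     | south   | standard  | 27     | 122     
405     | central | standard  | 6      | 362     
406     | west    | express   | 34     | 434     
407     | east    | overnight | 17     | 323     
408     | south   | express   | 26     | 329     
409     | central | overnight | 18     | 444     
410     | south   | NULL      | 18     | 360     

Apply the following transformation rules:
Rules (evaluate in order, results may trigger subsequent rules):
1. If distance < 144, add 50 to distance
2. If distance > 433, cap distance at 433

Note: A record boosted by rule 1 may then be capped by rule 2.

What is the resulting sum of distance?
2981

Step 1: Apply rule 1 to records with distance < 144
  - 2 records get bonus of 50
  - Of these, 0 records then exceed 433 and get capped
Step 2: Apply rule 2 to records with distance > 433
  - 2 records (original) are capped
Step 3: Calculate final sum = 2981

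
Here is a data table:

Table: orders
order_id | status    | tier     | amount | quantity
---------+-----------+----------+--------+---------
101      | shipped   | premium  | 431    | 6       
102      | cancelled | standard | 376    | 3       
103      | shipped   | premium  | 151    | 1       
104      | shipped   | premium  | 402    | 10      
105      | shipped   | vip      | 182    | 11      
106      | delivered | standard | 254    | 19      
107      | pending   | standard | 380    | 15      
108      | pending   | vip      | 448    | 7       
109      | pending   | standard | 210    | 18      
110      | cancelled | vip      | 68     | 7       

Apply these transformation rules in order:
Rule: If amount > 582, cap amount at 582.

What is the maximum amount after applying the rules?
448

Step 1: Original maximum amount = 448
Step 2: Check cap of 582 against maximum
Step 3: No records exceed the cap (max 448 <= cap 582), so no capping applies
Step 4: Maximum after transformation = 448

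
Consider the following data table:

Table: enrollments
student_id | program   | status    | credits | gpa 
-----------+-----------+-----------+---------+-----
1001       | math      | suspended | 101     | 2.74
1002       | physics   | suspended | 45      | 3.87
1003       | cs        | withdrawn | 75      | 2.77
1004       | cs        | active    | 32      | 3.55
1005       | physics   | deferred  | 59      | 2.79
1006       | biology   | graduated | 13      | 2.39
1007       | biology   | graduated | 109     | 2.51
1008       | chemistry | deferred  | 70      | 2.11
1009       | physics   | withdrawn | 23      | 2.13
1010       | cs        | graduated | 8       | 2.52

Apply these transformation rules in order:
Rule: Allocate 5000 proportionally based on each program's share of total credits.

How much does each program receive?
biology: 1140.19, chemistry: 654.21, cs: 1074.77, math: 943.93, physics: 1186.92

Step 1: Calculate total credits = 535
Step 2: Calculate each program's proportion:
  biology: 122/535 = 22.80% → 1140.19
  chemistry: 70/535 = 13.08% → 654.21
  cs: 115/535 = 21.50% → 1074.77
  math: 101/535 = 18.88% → 943.93
  physics: 127/535 = 23.74% → 1186.92
Step 3: Verify: sum of allocations ≈ 5000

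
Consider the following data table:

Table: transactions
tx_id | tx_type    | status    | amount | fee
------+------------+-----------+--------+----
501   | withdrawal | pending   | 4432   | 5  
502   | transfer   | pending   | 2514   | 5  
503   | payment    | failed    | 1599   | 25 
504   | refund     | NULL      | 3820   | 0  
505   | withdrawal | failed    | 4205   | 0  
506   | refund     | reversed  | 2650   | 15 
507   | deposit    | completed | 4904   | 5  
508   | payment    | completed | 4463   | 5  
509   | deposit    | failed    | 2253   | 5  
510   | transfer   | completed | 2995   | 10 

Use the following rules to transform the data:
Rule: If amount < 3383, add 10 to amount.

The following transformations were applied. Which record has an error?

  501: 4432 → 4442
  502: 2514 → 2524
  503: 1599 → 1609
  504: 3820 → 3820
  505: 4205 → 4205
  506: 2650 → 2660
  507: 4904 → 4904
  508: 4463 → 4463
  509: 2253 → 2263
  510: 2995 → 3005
Record 501 has an error. The correct transformed value should be 4432, not 4442.

Step 1: Check each record against the rule
Step 2: Record 501 has amount = 4432
Step 3: Since 4432 >= 3383, the bonus should not have been applied
Step 4: Correct value = 4432, but claimed value = 4442
Conclusion: Record 501 has the error.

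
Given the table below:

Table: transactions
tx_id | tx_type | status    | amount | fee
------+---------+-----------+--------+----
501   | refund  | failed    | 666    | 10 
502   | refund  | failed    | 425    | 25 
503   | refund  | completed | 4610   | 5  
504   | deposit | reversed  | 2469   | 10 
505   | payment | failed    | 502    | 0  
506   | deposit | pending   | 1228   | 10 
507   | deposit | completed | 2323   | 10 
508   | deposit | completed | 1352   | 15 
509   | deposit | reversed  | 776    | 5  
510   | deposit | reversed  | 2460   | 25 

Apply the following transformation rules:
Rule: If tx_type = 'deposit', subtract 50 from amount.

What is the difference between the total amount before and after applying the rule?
300

Step 1: Original sum of amount = 16811
Step 2: 6 records have tx_type = 'deposit'
Step 3: Each affected record changes by -50
Step 4: Total change = 6 × -50 = -300
Step 5: New sum = 16811 + -300 = 16511
Step 6: Difference = |16511 - 16811| = 300
        (Sum decreased by 300)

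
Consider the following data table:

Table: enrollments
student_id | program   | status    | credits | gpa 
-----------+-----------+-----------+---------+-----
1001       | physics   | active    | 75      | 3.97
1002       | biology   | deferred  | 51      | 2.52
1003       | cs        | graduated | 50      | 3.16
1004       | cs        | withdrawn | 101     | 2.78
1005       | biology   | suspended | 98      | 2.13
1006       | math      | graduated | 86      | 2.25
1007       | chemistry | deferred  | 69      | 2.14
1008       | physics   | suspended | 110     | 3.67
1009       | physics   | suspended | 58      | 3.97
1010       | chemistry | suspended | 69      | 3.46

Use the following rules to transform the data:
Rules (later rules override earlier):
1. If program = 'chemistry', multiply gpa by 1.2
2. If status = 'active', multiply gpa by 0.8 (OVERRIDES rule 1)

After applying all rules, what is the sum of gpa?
30.38

Step 1: Rule 2 takes priority for records with status = 'active'
  - 1 records: 3.97 × 0.8 = 3.18
Step 2: Rule 1 applies to remaining records with program = 'chemistry'
  - 2 records: 5.6 × 1.2 = 6.72
Step 3: Other records unchanged: 20.48
Step 4: Final sum = 3.18 + 6.72 + 20.48 = 30.38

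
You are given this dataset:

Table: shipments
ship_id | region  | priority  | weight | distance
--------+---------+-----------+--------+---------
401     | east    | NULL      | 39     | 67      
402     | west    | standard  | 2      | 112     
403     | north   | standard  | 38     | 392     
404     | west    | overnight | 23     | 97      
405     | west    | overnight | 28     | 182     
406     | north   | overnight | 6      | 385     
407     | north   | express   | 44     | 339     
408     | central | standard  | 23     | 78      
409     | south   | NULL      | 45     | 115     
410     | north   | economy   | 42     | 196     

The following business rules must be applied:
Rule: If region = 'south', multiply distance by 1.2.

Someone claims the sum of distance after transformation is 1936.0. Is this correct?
No, the correct result is 1986.0.

Step 1: Calculate the correct sum after transformation
Step 2: Apply multiplier 1.2 to records where region = 'south'
Step 3: Correct result = 1986.0
Step 4: Claimed result = 1936.0
Step 5: 1986.0 ≠ 1936.0
Conclusion: The claimed result is incorrect. The correct answer is 1986.0.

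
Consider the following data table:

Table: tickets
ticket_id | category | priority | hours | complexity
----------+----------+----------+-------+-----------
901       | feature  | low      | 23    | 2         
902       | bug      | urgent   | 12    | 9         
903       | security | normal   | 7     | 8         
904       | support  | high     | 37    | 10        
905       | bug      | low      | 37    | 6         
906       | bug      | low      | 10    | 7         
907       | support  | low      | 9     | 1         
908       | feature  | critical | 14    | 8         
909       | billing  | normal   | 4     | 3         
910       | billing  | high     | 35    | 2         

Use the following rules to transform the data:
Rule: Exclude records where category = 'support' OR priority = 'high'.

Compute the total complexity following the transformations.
43

Step 1: Find records where category = 'support' OR priority = 'high'
Step 2: 3 records match, summing to 13
Step 3: Original sum: 56
Step 4: Remaining sum = 56 - 13 = 43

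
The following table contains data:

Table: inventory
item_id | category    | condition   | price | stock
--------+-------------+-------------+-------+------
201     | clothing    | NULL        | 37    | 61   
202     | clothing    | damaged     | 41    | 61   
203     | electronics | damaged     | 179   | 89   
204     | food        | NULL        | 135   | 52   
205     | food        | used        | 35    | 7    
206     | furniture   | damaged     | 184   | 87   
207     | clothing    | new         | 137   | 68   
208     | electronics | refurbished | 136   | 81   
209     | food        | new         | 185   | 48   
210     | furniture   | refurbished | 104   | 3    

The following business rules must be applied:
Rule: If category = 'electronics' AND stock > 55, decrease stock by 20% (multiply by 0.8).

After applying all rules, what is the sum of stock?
523.0

Step 1: Find records where category = 'electronics' AND stock > 55
Step 2: 2 records match, summing to 170
Step 3: After multiplier: 170 × 0.8 = 136.0
Step 4: Unaffected records sum: 387
Step 5: Final sum = 136.0 + 387 = 523.0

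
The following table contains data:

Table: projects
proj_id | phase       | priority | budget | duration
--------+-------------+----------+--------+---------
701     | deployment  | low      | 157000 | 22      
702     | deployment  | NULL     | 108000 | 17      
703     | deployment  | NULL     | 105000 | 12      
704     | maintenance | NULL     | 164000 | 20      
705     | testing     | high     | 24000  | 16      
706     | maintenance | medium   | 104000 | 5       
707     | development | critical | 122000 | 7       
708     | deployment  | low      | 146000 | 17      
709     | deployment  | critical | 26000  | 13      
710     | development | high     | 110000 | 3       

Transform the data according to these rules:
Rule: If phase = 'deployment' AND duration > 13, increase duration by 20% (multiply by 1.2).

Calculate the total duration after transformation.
143.2

Step 1: Find records where phase = 'deployment' AND duration > 13
Step 2: 3 records match, summing to 56
Step 3: After multiplier: 56 × 1.2 = 67.2
Step 4: Unaffected records sum: 76
Step 5: Final sum = 67.2 + 76 = 143.2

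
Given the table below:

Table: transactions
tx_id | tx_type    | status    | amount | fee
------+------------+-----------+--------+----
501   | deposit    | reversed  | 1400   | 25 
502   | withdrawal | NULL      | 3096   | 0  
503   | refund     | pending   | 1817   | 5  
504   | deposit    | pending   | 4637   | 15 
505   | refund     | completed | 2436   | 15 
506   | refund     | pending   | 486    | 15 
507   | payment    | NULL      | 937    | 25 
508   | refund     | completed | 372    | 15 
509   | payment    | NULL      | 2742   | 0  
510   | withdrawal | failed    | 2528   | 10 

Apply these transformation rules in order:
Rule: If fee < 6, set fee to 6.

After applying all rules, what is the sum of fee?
138

Step 1: 3 records have fee < 6
Step 2: These records originally summed to 5
Step 3: After setting to minimum: 3 × 6 = 18
Step 4: Unaffected records sum: 120
Step 5: Final sum = 18 + 120 = 138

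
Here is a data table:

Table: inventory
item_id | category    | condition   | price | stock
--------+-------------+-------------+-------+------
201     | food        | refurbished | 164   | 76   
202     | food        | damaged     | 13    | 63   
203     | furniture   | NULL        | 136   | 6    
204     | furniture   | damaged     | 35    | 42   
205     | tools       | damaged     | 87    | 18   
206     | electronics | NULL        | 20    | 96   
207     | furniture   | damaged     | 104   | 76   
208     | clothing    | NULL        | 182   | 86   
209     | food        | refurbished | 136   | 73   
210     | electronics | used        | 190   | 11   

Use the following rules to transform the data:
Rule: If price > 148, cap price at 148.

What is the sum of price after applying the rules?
975

Step 1: 3 records have price > 148
Step 2: These records originally summed to 536
Step 3: After capping: 3 × 148 = 444
Step 4: Unaffected records sum: 531
Step 5: Final sum = 444 + 531 = 975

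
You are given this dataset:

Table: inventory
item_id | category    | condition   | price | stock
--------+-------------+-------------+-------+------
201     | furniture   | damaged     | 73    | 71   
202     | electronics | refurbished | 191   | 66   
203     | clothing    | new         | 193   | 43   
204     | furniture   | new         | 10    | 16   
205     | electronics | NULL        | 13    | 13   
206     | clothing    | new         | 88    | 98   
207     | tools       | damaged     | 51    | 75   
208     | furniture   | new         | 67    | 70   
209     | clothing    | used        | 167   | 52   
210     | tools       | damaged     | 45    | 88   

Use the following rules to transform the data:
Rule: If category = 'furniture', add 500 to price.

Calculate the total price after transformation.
2398

Step 1: Count records where category = 'furniture': 3
Step 2: Total bonus added: 3 × 500 = 1500
Step 3: Original sum of price: 898
Step 4: Final sum = 898 + 1500 = 2398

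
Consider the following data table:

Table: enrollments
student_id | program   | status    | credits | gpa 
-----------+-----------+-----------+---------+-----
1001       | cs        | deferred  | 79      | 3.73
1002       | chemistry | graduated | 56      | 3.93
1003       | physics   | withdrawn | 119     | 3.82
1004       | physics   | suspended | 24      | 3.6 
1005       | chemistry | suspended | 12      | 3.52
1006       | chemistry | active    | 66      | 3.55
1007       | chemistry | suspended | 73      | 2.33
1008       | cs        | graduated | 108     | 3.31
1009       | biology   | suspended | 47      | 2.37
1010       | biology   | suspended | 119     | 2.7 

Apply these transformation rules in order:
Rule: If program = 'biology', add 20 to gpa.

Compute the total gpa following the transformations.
72.86

Step 1: Count records where program = 'biology': 2
Step 2: Total bonus added: 2 × 20 = 40
Step 3: Original sum of gpa: 32.86
Step 4: Final sum = 32.86 + 40 = 72.86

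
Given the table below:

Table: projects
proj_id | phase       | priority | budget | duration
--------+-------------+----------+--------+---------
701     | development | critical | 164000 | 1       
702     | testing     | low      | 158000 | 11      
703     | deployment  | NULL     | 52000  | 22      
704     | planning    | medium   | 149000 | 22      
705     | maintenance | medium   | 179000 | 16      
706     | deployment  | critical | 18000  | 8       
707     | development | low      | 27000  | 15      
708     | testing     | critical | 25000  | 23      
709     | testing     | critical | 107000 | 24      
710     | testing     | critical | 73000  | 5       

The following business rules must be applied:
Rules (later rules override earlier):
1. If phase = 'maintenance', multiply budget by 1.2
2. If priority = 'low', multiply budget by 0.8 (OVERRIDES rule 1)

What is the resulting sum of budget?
950800.0

Step 1: Rule 2 takes priority for records with priority = 'low'
  - 2 records: 185000 × 0.8 = 148000.0
Step 2: Rule 1 applies to remaining records with phase = 'maintenance'
  - 1 records: 179000 × 1.2 = 214800.0
Step 3: Other records unchanged: 588000
Step 4: Final sum = 148000.0 + 214800.0 + 588000 = 950800.0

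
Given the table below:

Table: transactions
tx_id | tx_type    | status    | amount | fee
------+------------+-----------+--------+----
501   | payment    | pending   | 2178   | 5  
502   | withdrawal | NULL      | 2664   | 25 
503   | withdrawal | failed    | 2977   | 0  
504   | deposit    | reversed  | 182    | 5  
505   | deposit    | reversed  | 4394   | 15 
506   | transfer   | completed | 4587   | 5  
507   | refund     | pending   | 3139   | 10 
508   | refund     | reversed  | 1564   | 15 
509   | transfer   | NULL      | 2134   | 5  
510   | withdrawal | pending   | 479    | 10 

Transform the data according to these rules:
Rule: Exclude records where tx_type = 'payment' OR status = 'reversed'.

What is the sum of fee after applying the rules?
55

Step 1: Find records where tx_type = 'payment' OR status = 'reversed'
Step 2: 4 records match, summing to 40
Step 3: Original sum: 95
Step 4: Remaining sum = 95 - 40 = 55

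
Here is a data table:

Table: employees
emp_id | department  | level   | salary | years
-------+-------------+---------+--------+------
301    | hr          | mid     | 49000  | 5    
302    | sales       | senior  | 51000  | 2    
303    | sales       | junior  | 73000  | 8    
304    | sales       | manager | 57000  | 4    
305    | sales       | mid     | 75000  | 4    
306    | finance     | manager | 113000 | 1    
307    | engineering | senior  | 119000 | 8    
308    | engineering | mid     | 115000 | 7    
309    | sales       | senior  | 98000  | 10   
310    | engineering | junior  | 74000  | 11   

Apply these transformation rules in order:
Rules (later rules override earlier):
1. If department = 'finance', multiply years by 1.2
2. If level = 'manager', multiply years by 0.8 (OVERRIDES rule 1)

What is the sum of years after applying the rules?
59.0

Step 1: Rule 2 takes priority for records with level = 'manager'
  - 2 records: 5 × 0.8 = 4.0
Step 2: Rule 1 applies to remaining records with department = 'finance'
  - 0 records: 0 × 1.2 = 0.0
Step 3: Other records unchanged: 55
Step 4: Final sum = 4.0 + 0.0 + 55 = 59.0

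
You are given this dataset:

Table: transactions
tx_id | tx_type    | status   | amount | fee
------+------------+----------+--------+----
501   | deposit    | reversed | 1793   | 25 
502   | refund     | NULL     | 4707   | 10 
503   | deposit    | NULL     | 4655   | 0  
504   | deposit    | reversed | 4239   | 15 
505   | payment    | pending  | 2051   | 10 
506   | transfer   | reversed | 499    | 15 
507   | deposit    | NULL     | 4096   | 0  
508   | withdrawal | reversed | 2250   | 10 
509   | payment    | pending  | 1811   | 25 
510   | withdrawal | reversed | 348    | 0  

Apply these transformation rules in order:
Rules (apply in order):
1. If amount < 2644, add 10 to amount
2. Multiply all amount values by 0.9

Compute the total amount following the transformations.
23858.1

Step 1: Apply Rule 1 - Add 10 to records with amount < 2644
  - 6 records affected: 8752 + (6 × 10) = 8812
  - Unaffected records: 17697
  - Sum after Rule 1: 26509
Step 2: Apply Rule 2 - Multiply all by 0.9
  - 26509 × 0.9 = 23858.1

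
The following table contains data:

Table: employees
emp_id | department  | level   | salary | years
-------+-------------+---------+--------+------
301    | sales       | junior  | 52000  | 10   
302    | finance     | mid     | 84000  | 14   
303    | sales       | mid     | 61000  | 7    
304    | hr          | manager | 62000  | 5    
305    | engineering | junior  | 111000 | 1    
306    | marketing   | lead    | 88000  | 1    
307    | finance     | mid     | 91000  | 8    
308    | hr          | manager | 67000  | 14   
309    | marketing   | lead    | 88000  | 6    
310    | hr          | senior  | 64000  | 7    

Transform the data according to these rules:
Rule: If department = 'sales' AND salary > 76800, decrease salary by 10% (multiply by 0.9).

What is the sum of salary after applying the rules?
768000

Step 1: Find records where department = 'sales' AND salary > 76800
Step 2: 0 records match, summing to 0
Step 3: After multiplier: 0 × 0.9 = 0.0
Step 4: Unaffected records sum: 768000
Step 5: Final sum = 0.0 + 768000 = 768000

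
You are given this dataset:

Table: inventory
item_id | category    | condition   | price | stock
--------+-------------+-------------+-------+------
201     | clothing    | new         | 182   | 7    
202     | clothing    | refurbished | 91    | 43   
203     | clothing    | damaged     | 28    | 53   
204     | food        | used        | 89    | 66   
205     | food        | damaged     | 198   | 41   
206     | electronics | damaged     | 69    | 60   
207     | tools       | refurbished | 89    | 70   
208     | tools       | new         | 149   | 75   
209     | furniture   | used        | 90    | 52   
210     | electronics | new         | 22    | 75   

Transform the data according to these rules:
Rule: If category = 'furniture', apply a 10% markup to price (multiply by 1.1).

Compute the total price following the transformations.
1016.0

Step 1: Records with category = 'furniture' have total price = 90
Step 2: Apply multiplier: 90 × 1.1 = 99.0
Step 3: Other records total: 917
Step 4: Final sum = 99.0 + 917 = 1016.0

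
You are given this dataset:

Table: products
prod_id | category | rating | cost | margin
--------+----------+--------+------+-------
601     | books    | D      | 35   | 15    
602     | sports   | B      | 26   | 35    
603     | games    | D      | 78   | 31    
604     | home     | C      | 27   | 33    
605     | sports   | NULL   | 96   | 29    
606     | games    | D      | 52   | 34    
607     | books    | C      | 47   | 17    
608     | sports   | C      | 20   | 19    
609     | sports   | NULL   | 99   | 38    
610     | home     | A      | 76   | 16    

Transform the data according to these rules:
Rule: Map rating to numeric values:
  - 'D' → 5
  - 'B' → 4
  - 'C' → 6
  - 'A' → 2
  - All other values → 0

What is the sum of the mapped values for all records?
39

Step 1: Apply mapping to each record
Step 2: Count by status:
  'D': 3 records × 5 = 15
  'B': 1 records × 4 = 4
  'C': 3 records × 6 = 18
  'A': 1 records × 2 = 2
Step 3: Sum all mapped values = 39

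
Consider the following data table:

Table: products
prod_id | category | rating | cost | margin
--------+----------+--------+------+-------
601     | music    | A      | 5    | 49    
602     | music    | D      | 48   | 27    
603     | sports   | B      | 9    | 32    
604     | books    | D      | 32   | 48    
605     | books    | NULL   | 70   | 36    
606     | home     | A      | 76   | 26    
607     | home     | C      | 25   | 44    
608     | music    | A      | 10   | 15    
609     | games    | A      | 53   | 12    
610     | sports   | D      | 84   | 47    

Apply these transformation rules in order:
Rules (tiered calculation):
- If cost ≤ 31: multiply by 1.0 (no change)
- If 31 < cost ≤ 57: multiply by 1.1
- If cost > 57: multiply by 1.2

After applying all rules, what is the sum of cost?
471.3

Step 1: Tier 1 (cost ≤ 31): 4 records, sum = 49 × 1.0 = 49.0
Step 2: Tier 2 (31 < cost ≤ 57): 3 records, sum = 133 × 1.1 = 146.3
Step 3: Tier 3 (cost > 57): 3 records, sum = 230 × 1.2 = 276.0
Step 4: Final sum = 49.0 + 146.3 + 276.0 = 471.3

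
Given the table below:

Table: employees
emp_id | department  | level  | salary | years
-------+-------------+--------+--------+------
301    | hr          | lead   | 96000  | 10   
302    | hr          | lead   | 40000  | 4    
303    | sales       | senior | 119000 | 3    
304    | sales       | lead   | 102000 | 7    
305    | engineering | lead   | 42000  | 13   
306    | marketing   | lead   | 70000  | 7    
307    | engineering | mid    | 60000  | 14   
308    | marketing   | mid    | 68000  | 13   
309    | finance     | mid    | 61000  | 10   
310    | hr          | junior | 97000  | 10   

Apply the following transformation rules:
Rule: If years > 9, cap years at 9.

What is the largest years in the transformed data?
9

Step 1: Original maximum years = 14
Step 2: Apply cap at 9
Step 3: 6 records had years > 9 and were capped
Step 4: Maximum after transformation = 9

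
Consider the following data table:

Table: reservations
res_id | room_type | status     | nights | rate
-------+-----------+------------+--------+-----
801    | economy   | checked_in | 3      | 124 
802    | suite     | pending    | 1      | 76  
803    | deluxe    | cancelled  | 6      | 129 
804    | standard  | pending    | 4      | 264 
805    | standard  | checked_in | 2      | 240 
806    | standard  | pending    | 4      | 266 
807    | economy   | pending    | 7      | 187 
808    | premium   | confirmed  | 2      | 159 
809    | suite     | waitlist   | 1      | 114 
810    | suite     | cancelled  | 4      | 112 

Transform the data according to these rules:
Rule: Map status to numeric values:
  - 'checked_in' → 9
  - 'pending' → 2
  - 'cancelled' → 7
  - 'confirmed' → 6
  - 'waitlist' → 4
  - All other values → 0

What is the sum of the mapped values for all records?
50

Step 1: Apply mapping to each record
Step 2: Count by status:
  'checked_in': 2 records × 9 = 18
  'pending': 4 records × 2 = 8
  'cancelled': 2 records × 7 = 14
  'confirmed': 1 records × 6 = 6
  'waitlist': 1 records × 4 = 4
Step 3: Sum all mapped values = 50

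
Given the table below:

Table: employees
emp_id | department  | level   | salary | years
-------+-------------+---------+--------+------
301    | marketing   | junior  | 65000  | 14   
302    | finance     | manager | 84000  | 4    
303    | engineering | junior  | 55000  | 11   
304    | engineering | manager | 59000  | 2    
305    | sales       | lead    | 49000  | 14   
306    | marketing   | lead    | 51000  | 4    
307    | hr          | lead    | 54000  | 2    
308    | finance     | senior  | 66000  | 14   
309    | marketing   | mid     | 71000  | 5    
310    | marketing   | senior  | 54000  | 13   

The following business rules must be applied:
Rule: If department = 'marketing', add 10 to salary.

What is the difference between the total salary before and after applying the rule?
40

Step 1: Original sum of salary = 608000
Step 2: 4 records have department = 'marketing'
Step 3: Each affected record changes by 10
Step 4: Total change = 4 × 10 = 40
Step 5: New sum = 608000 + 40 = 608040
Step 6: Difference = |608040 - 608000| = 40
        (Sum increased by 40)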